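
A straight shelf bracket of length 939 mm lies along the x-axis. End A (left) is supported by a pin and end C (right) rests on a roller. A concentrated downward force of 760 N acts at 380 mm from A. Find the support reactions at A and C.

A_x = 0, A_y = 452.4 N, C_y = 307.6 N

Taking moments about A: C_y·939 − 760·380 = 0 → C_y = 288800/939 = 307.561 ≈ 307.6 N.
ΣF_y = 0: A_y + 307.561 − 760 = 0 → A_y = 452.4 N.
ΣF_x = 0: no horizontal applied forces, so A_x = 0.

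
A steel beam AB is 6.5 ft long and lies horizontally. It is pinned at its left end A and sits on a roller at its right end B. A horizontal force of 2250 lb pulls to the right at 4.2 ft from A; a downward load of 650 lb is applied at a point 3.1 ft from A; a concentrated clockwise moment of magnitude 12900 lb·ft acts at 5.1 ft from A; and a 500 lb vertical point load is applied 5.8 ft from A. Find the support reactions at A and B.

A_x = -2250 lb, A_y = -1591 lb, B_y = 2741 lb

Moments about A: B_y·6.5 − 650·3.1 − 12900 − 500·5.8 = 0 → B_y = 17815/6.5 = 2740.77 ≈ 2741 lb.
ΣF_y = 0: A_y + 2740.77 − 650 − 500 = 0 → A_y = -1591 lb.
ΣF_x = 0: A_x + 2250 = 0 → A_x = -2250 lb.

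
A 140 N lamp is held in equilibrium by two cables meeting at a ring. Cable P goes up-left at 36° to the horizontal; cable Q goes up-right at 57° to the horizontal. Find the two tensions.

ΣF_x = 0: −T_P·cos36° + T_Q·cos57° = 0 → T_Q = 1.48542·T_P.
ΣF_y = 0: T_P·sin36° + T_Q·sin57° = 140.
Substitute: T_P·(0.587785 + 1.48542·0.838671) = 140 → T_P = 76.354 ≈ 76.35 N.
Then T_Q = 1.48542 × 76.354 = 113.4 N.

T_P = 76.35 N, T_Q = 113.4 N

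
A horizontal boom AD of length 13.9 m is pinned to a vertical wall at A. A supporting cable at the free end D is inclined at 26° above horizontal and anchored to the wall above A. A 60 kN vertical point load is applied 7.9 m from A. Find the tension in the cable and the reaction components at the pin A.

T = 77.79 kN, A_x = 69.92 kN, A_y = 25.90 kN

ΣM about A: T·sin26°·13.9 − 60·7.9 = 0 → T = 474/(13.9·0.438371) = 77.7896 ≈ 77.79 kN.
ΣF_x = 0: A_x − T·cos26° = 0 → A_x = 77.7896 × 0.898794 = 69.92 kN.
ΣF_y = 0: A_y + T·sin26° − 60 = 0 → A_y = 60 − 77.7896 × 0.438371 = 25.90 kN.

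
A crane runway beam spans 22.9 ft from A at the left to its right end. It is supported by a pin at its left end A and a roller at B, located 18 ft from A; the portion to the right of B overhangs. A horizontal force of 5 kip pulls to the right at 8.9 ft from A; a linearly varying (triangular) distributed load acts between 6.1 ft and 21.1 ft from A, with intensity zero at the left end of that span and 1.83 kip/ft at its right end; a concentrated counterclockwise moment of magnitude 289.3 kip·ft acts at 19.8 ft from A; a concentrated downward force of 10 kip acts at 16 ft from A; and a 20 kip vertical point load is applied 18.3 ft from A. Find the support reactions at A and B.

A_x = -5.000 kip, A_y = 18.30 kip, B_y = 25.43 kip

Resultant of the triangular load: ½ × 1.83 × 15 = 13.725 kip, acting at 16.1 ft from A (one-third of the span from the peak).
Taking moments about A: B_y·18 − (½·1.83·15)·16.1 + 289.3 − 10·16 − 20·18.3 = 0 → B_y = 457.6725/18 = 25.4262 ≈ 25.43 kip.
ΣF_y = 0: A_y + 25.4262 − ½·1.83·15 − 10 − 20 = 0 → A_y = 18.30 kip.
ΣF_x = 0: A_x + 5 = 0 → A_x = -5.000 kip.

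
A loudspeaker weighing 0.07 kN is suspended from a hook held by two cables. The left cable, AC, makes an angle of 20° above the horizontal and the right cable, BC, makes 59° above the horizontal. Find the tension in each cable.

ΣF_x = 0: −T_AC·cos20° + T_BC·cos59° = 0 → T_BC = 1.82451·T_AC.
ΣF_y = 0: T_AC·sin20° + T_BC·sin59° = 0.07.
Substitute: T_AC·(0.34202 + 1.82451·0.857167) = 0.07 → T_AC = 0.0367275 ≈ 0.03673 kN.
Then T_BC = 1.82451 × 0.0367275 = 0.06701 kN.

T_AC = 0.03673 kN, T_BC = 0.06701 kN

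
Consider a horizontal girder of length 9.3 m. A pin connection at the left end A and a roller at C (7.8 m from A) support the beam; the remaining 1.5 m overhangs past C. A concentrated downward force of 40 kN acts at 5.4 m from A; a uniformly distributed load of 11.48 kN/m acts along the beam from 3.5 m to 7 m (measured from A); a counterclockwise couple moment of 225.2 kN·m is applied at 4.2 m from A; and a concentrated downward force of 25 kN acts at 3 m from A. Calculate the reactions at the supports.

Resultant of the distributed load: 11.48 × 3.5 = 40.18 kN at 5.25 m from A.
ΣM about A: C_y·7.8 − 40·5.4 − (11.48·3.5)·5.25 + 225.2 − 25·3 = 0 → C_y = 276.745/7.8 = 35.4801 ≈ 35.48 kN.
ΣF_y = 0: A_y + 35.4801 − 40 − 11.48·3.5 − 25 = 0 → A_y = 69.70 kN.
ΣF_x = 0: no horizontal applied forces, so A_x = 0.

A_x = 0, A_y = 69.70 kN, C_y = 35.48 kN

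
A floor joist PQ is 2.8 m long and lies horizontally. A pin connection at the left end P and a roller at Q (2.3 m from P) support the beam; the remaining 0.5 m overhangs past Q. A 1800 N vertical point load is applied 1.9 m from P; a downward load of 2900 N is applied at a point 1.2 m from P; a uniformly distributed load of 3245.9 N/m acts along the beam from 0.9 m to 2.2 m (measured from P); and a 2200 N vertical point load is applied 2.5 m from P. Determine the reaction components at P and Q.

P_x = 0, P_y = 2885 N, Q_y = 8235 N

Resultant of the distributed load: 3245.9 × 1.3 = 4219.67 N at 1.55 m from P.
Taking moments about P: Q_y·2.3 − 1800·1.9 − 2900·1.2 − (3245.9·1.3)·1.55 − 2200·2.5 = 0 → Q_y = 18940.4885/2.3 = 8235 N.
ΣF_y = 0: P_y + 8235 − 1800 − 2900 − 3245.9·1.3 − 2200 = 0 → P_y = 2885 N.
ΣF_x = 0: no horizontal applied forces, so P_x = 0.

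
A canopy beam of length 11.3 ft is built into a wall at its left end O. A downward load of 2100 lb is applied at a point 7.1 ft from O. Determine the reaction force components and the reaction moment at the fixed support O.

ΣF_x = 0: O_x = 0.
ΣF_y = 0: O_y − 2100 = 0 → O_y = 2100 lb.
ΣM about O: M_O − 2100·7.1 = 0 → M_O = 14910 lb·ft.

O_x = 0, O_y = 2100 lb, M_O = 14910 lb·ft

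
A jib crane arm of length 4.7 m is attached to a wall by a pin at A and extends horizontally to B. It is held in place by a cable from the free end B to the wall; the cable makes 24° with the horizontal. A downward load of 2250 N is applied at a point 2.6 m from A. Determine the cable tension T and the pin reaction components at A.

T = 3060 N, A_x = 2796 N, A_y = 1005 N

ΣM about A: T·sin24°·4.7 − 2250·2.6 = 0 → T = 5850/(4.7·0.406737) = 3060.16 ≈ 3060 N.
ΣF_x = 0: A_x − T·cos24° = 0 → A_x = 3060.16 × 0.913545 = 2796 N.
ΣF_y = 0: A_y + T·sin24° − 2250 = 0 → A_y = 2250 − 3060.16 × 0.406737 = 1005 N.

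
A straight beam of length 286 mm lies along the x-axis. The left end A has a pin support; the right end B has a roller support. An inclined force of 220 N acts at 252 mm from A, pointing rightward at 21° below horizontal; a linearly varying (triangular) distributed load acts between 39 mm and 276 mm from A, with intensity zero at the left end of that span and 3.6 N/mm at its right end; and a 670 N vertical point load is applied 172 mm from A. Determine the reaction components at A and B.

Resultant of the triangular load: ½ × 3.6 × 237 = 426.6 N, acting at 197 mm from A (one-third of the span from the peak).
Taking moments about A: B_y·286 − 220·sin21°·252 − (½·3.6·237)·197 − 670·172 = 0 → B_y = 219148/286 = 766.252 ≈ 766.3 N.
ΣF_y = 0: A_y + 766.252 − 220·sin21° − ½·3.6·237 − 670 = 0 → A_y = 409.2 N.
ΣF_x = 0: A_x + 220·cos21° = 0 → A_x = -205.4 N.

A_x = -205.4 N, A_y = 409.2 N, B_y = 766.3 N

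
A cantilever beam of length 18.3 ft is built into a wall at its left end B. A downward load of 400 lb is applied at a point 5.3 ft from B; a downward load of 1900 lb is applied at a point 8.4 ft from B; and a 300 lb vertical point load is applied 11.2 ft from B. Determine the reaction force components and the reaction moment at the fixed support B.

ΣF_x = 0: B_x = 0.
ΣF_y = 0: B_y − 400 − 1900 − 300 = 0 → B_y = 2600 lb.
ΣM about B: M_B − 400·5.3 − 1900·8.4 − 300·11.2 = 0 → M_B = 21440 lb·ft.

B_x = 0, B_y = 2600 lb, M_B = 21440 lb·ft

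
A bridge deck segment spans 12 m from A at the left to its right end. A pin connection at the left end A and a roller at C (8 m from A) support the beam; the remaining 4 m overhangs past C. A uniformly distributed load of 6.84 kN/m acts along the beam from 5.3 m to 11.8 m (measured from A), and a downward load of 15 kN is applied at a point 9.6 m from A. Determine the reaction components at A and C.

A_x = 0, A_y = -6.057 kN, C_y = 65.52 kN

Resultant of the distributed load: 6.84 × 6.5 = 44.46 kN at 8.55 m from A.
ΣM about A: C_y·8 − (6.84·6.5)·8.55 − 15·9.6 = 0 → C_y = 524.133/8 = 65.5166 ≈ 65.52 kN.
ΣF_y = 0: A_y + 65.5166 − 6.84·6.5 − 15 = 0 → A_y = -6.057 kN.
ΣF_x = 0: no horizontal applied forces, so A_x = 0.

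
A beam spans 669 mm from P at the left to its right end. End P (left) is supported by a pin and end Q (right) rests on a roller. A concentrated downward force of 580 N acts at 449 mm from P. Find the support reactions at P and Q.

P_x = 0, P_y = 190.7 N, Q_y = 389.3 N

Taking moments about P: Q_y·669 − 580·449 = 0 → Q_y = 260420/669 = 389.268 ≈ 389.3 N.
ΣF_y = 0: P_y + 389.268 − 580 = 0 → P_y = 190.7 N.
ΣF_x = 0: no horizontal applied forces, so P_x = 0.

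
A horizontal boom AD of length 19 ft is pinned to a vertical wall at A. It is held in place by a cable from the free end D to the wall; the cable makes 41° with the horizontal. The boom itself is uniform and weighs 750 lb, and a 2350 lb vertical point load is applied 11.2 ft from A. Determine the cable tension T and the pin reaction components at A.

T = 2683 lb, A_x = 2025 lb, A_y = 1340 lb

ΣM about A: T·sin41°·19 − 750·9.5 − 2350·11.2 = 0 → T = 33445/(19·0.656059) = 2683.09 ≈ 2683 lb.
ΣF_x = 0: A_x − T·cos41° = 0 → A_x = 2683.09 × 0.75471 = 2025 lb.
ΣF_y = 0: A_y + T·sin41° − 750 − 2350 = 0 → A_y = 3100 − 2683.09 × 0.656059 = 1340 lb.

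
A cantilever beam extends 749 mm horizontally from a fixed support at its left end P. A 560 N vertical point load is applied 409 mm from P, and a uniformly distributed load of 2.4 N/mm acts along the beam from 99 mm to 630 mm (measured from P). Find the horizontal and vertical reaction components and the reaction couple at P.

P_x = 0, P_y = 1834 N, M_P = 693600 N·mm

Resultant of the distributed load: 2.4 × 531 = 1274.4 N at 364.5 mm from P.
ΣF_x = 0: P_x = 0.
ΣF_y = 0: P_y − 560 − 2.4·531 = 0 → P_y = 1834 N.
ΣM about P: M_P − 560·409 − (2.4·531)·364.5 = 0 → M_P = 693600 N·mm.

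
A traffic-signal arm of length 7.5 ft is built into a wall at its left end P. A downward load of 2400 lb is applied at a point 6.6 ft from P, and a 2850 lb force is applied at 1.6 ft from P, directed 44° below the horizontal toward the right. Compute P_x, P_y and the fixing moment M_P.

ΣF_x = 0: P_x + 2850·cos44° = 0 → P_x = -2050 lb.
ΣF_y = 0: P_y − 2400 − 2850·sin44° = 0 → P_y = 4380 lb.
ΣM about P: M_P − 2400·6.6 − 2850·sin44°·1.6 = 0 → M_P = 19010 lb·ft.

P_x = -2050 lb, P_y = 4380 lb, M_P = 19010 lb·ft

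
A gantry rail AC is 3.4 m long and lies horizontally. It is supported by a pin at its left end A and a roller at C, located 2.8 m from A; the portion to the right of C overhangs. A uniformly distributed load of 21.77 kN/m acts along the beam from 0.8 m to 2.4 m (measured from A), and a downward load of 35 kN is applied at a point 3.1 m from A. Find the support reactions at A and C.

A_x = 0, A_y = 11.18 kN, C_y = 58.65 kN

Resultant of the distributed load: 21.77 × 1.6 = 34.832 kN at 1.6 m from A.
ΣM about A: C_y·2.8 − (21.77·1.6)·1.6 − 35·3.1 = 0 → C_y = 164.2312/2.8 = 58.654 ≈ 58.65 kN.
ΣF_y = 0: A_y + 58.654 − 21.77·1.6 − 35 = 0 → A_y = 11.18 kN.
ΣF_x = 0: no horizontal applied forces, so A_x = 0.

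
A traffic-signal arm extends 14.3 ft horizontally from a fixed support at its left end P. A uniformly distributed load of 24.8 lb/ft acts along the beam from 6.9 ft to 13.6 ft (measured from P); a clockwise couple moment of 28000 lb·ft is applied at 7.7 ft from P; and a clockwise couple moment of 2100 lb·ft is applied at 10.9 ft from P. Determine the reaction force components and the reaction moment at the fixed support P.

Resultant of the distributed load: 24.8 × 6.7 = 166.16 lb at 10.25 ft from P.
ΣF_x = 0: P_x = 0.
ΣF_y = 0: P_y − 24.8·6.7 = 0 → P_y = 166.2 lb.
ΣM about P: M_P − (24.8·6.7)·10.25 − 28000 − 2100 = 0 → M_P = 31800 lb·ft.

P_x = 0, P_y = 166.2 lb, M_P = 31800 lb·ft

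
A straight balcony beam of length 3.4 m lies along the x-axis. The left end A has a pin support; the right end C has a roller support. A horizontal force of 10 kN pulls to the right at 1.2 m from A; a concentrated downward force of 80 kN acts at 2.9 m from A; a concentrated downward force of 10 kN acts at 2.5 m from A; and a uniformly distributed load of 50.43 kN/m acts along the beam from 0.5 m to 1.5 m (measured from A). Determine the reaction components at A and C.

Resultant of the distributed load: 50.43 × 1 = 50.43 kN at 1 m from A.
ΣM about A: C_y·3.4 − 80·2.9 − 10·2.5 − (50.43·1)·1 = 0 → C_y = 307.43/3.4 = 90.4206 ≈ 90.42 kN.
ΣF_y = 0: A_y + 90.4206 − 80 − 10 − 50.43·1 = 0 → A_y = 50.01 kN.
ΣF_x = 0: A_x + 10 = 0 → A_x = -10.00 kN.

A_x = -10.00 kN, A_y = 50.01 kN, C_y = 90.42 kN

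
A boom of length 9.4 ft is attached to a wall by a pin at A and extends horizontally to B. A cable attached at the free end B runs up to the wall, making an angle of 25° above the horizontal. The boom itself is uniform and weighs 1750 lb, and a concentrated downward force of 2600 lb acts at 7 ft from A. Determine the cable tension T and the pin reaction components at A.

T = 6652 lb, A_x = 6029 lb, A_y = 1539 lb

ΣM about A: T·sin25°·9.4 − 1750·4.7 − 2600·7 = 0 → T = 26425/(9.4·0.422618) = 6651.8 ≈ 6652 lb.
ΣF_x = 0: A_x − T·cos25° = 0 → A_x = 6651.8 × 0.906308 = 6029 lb.
ΣF_y = 0: A_y + T·sin25° − 1750 − 2600 = 0 → A_y = 4350 − 6651.8 × 0.422618 = 1539 lb.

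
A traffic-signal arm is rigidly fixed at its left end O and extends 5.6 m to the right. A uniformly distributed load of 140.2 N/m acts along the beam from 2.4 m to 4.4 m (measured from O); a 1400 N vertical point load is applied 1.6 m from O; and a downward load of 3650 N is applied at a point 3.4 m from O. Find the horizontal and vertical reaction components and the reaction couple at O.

O_x = 0, O_y = 5330 N, M_O = 15600 N·m

Resultant of the distributed load: 140.2 × 2 = 280.4 N at 3.4 m from O.
ΣF_x = 0: O_x = 0.
ΣF_y = 0: O_y − 140.2·2 − 1400 − 3650 = 0 → O_y = 5330 N.
ΣM about O: M_O − (140.2·2)·3.4 − 1400·1.6 − 3650·3.4 = 0 → M_O = 15600 N·m.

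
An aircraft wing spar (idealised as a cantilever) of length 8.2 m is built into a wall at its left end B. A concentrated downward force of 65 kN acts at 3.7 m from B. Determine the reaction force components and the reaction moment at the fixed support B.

B_x = 0, B_y = 65.00 kN, M_B = 240.5 kN·m

ΣF_x = 0: B_x = 0.
ΣF_y = 0: B_y − 65 = 0 → B_y = 65.00 kN.
ΣM about B: M_B − 65·3.7 = 0 → M_B = 240.5 kN·m.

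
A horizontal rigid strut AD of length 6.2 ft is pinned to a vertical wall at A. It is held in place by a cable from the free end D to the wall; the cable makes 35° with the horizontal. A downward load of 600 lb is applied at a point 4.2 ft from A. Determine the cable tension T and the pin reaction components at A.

ΣM about A: T·sin35°·6.2 − 600·4.2 = 0 → T = 2520/(6.2·0.573576) = 708.627 ≈ 708.6 lb.
ΣF_x = 0: A_x − T·cos35° = 0 → A_x = 708.627 × 0.819152 = 580.5 lb.
ΣF_y = 0: A_y + T·sin35° − 600 = 0 → A_y = 600 − 708.627 × 0.573576 = 193.5 lb.

T = 708.6 lb, A_x = 580.5 lb, A_y = 193.5 lb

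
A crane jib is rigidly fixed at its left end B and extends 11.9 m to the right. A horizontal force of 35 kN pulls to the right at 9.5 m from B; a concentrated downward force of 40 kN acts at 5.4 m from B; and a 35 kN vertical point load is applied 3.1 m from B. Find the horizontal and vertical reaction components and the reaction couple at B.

ΣF_x = 0: B_x + 35 = 0 → B_x = -35.00 kN.
ΣF_y = 0: B_y − 40 − 35 = 0 → B_y = 75.00 kN.
ΣM about B: M_B − 40·5.4 − 35·3.1 = 0 → M_B = 324.5 kN·m.

B_x = -35.00 kN, B_y = 75.00 kN, M_B = 324.5 kN·m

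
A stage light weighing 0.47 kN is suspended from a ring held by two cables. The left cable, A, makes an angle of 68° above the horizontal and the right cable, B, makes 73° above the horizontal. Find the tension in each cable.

ΣF_x = 0: −T_A·cos68° + T_B·cos73° = 0 → T_B = 1.28127·T_A.
ΣF_y = 0: T_A·sin68° + T_B·sin73° = 0.47.
Substitute: T_A·(0.927184 + 1.28127·0.956305) = 0.47 → T_A = 0.218354 ≈ 0.2184 kN.
Then T_B = 1.28127 × 0.218354 = 0.2798 kN.

T_A = 0.2184 kN, T_B = 0.2798 kN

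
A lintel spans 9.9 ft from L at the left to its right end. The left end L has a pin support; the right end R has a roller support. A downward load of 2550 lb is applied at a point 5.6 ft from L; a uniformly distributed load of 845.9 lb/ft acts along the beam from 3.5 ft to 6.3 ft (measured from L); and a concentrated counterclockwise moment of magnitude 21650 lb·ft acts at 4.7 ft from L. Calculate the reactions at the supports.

Resultant of the distributed load: 845.9 × 2.8 = 2368.52 lb at 4.9 ft from L.
ΣM about L: R_y·9.9 − 2550·5.6 − (845.9·2.8)·4.9 + 21650 = 0 → R_y = 4235.748/9.9 = 427.853 ≈ 427.9 lb.
ΣF_y = 0: L_y + 427.853 − 2550 − 845.9·2.8 = 0 → L_y = 4491 lb.
ΣF_x = 0: no horizontal applied forces, so L_x = 0.

L_x = 0, L_y = 4491 lb, R_y = 427.9 lb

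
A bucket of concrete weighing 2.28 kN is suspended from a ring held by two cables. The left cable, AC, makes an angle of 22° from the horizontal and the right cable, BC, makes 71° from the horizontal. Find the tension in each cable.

ΣF_x = 0: −T_AC·cos22° + T_BC·cos71° = 0 → T_BC = 2.84789·T_AC.
ΣF_y = 0: T_AC·sin22° + T_BC·sin71° = 2.28.
Substitute: T_AC·(0.374607 + 2.84789·0.945519) = 2.28 → T_AC = 0.743315 ≈ 0.7433 kN.
Then T_BC = 2.84789 × 0.743315 = 2.117 kN.

T_AC = 0.7433 kN, T_BC = 2.117 kN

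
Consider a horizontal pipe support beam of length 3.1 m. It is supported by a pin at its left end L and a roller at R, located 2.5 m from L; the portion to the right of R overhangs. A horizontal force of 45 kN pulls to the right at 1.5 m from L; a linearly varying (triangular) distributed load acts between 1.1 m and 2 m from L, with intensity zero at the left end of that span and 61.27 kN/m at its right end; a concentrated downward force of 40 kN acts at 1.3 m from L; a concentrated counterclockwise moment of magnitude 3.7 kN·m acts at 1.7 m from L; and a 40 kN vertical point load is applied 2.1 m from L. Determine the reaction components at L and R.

Resultant of the triangular load: ½ × 61.27 × 0.9 = 27.5715 kN, acting at 1.7 m from L (one-third of the span from the peak).
ΣM about L: R_y·2.5 − (½·61.27·0.9)·1.7 − 40·1.3 + 3.7 − 40·2.1 = 0 → R_y = 179.17155/2.5 = 71.6686 ≈ 71.67 kN.
ΣF_y = 0: L_y + 71.6686 − ½·61.27·0.9 − 40 − 40 = 0 → L_y = 35.90 kN.
ΣF_x = 0: L_x + 45 = 0 → L_x = -45.00 kN.

L_x = -45.00 kN, L_y = 35.90 kN, R_y = 71.67 kN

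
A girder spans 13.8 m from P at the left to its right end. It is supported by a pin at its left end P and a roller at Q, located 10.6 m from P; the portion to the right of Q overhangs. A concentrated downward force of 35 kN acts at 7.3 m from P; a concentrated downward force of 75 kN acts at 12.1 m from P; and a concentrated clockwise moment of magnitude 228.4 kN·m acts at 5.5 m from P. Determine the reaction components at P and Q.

P_x = 0, P_y = -21.26 kN, Q_y = 131.3 kN

Taking moments about P: Q_y·10.6 − 35·7.3 − 75·12.1 − 228.4 = 0 → Q_y = 1391.4/10.6 = 131.264 ≈ 131.3 kN.
ΣF_y = 0: P_y + 131.264 − 35 − 75 = 0 → P_y = -21.26 kN.
ΣF_x = 0: no horizontal applied forces, so P_x = 0.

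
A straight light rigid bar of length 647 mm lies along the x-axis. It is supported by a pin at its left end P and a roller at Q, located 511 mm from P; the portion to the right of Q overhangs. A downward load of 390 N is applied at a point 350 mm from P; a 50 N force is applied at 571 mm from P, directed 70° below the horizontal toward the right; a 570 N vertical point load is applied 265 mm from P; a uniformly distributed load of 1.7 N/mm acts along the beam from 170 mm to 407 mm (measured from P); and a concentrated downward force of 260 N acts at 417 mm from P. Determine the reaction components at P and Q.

Resultant of the distributed load: 1.7 × 237 = 402.9 N at 288.5 mm from P.
Moments about P: Q_y·511 − 390·350 − 50·sin70°·571 − 570·265 − (1.7·237)·288.5 − 260·417 = 0 → Q_y = 539035/511 = 1054.86 ≈ 1055 N.
ΣF_y = 0: P_y + 1054.86 − 390 − 50·sin70° − 570 − 1.7·237 − 260 = 0 → P_y = 615.0 N.
ΣF_x = 0: P_x + 50·cos70° = 0 → P_x = -17.10 N.

P_x = -17.10 N, P_y = 615.0 N, Q_y = 1055 N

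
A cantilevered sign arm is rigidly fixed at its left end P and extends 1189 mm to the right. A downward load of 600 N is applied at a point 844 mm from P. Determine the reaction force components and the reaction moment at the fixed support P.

P_x = 0, P_y = 600.0 N, M_P = 506400 N·mm

ΣF_x = 0: P_x = 0.
ΣF_y = 0: P_y − 600 = 0 → P_y = 600.0 N.
ΣM about P: M_P − 600·844 = 0 → M_P = 506400 N·mm.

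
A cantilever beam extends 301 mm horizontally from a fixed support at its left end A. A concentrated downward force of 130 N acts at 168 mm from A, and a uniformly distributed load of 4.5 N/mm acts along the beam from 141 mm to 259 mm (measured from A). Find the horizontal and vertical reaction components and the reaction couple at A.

Resultant of the distributed load: 4.5 × 118 = 531 N at 200 mm from A.
ΣF_x = 0: A_x = 0.
ΣF_y = 0: A_y − 130 − 4.5·118 = 0 → A_y = 661.0 N.
ΣM about A: M_A − 130·168 − (4.5·118)·200 = 0 → M_A = 128000 N·mm.

A_x = 0, A_y = 661.0 N, M_A = 128000 N·mm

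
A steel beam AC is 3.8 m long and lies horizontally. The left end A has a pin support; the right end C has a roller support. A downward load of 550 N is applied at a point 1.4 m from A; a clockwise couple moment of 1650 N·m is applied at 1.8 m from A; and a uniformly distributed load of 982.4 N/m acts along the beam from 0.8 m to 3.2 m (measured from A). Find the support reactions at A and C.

A_x = 0, A_y = 1030 N, C_y = 1878 N

Resultant of the distributed load: 982.4 × 2.4 = 2357.76 N at 2 m from A.
Moments about A: C_y·3.8 − 550·1.4 − 1650 − (982.4·2.4)·2 = 0 → C_y = 7135.52/3.8 = 1877.77 ≈ 1878 N.
ΣF_y = 0: A_y + 1877.77 − 550 − 982.4·2.4 = 0 → A_y = 1030 N.
ΣF_x = 0: no horizontal applied forces, so A_x = 0.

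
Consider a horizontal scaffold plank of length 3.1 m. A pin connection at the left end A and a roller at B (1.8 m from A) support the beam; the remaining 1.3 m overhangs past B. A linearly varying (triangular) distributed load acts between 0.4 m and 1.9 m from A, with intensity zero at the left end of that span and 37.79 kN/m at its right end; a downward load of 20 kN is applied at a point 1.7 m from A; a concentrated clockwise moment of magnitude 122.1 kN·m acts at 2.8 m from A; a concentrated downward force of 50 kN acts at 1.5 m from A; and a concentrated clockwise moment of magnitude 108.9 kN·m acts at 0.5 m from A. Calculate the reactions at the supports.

A_x = 0, A_y = -112.6 kN, B_y = 210.9 kN

Resultant of the triangular load: ½ × 37.79 × 1.5 = 28.3425 kN, acting at 1.4 m from A (one-third of the span from the peak).
ΣM about A: B_y·1.8 − (½·37.79·1.5)·1.4 − 20·1.7 − 122.1 − 50·1.5 − 108.9 = 0 → B_y = 379.6795/1.8 = 210.933 ≈ 210.9 kN.
ΣF_y = 0: A_y + 210.933 − ½·37.79·1.5 − 20 − 50 = 0 → A_y = -112.6 kN.
ΣF_x = 0: no horizontal applied forces, so A_x = 0.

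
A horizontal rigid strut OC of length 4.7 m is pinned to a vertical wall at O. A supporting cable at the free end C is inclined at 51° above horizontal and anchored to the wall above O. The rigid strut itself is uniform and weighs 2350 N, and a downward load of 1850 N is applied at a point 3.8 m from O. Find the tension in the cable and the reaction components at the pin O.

ΣM about O: T·sin51°·4.7 − 2350·2.35 − 1850·3.8 = 0 → T = 12552.5/(4.7·0.777146) = 3436.61 ≈ 3437 N.
ΣF_x = 0: O_x − T·cos51° = 0 → O_x = 3436.61 × 0.62932 = 2163 N.
ΣF_y = 0: O_y + T·sin51° − 2350 − 1850 = 0 → O_y = 4200 − 3436.61 × 0.777146 = 1529 N.

T = 3437 N, O_x = 2163 N, O_y = 1529 N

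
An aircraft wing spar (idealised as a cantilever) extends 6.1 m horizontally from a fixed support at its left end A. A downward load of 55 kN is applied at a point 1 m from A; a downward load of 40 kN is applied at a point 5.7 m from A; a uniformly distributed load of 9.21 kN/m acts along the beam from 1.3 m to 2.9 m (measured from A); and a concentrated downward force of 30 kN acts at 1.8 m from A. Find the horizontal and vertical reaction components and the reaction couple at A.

Resultant of the distributed load: 9.21 × 1.6 = 14.736 kN at 2.1 m from A.
ΣF_x = 0: A_x = 0.
ΣF_y = 0: A_y − 55 − 40 − 9.21·1.6 − 30 = 0 → A_y = 139.7 kN.
ΣM about A: M_A − 55·1 − 40·5.7 − (9.21·1.6)·2.1 − 30·1.8 = 0 → M_A = 367.9 kN·m.

A_x = 0, A_y = 139.7 kN, M_A = 367.9 kN·m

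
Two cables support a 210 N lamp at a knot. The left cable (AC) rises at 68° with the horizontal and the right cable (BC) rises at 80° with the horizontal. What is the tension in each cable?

ΣF_x = 0: −T_AC·cos68° + T_BC·cos80° = 0 → T_BC = 2.15727·T_AC.
ΣF_y = 0: T_AC·sin68° + T_BC·sin80° = 210.
Substitute: T_AC·(0.927184 + 2.15727·0.984808) = 210 → T_AC = 68.8145 ≈ 68.81 N.
Then T_BC = 2.15727 × 68.8145 = 148.5 N.

T_AC = 68.81 N, T_BC = 148.5 N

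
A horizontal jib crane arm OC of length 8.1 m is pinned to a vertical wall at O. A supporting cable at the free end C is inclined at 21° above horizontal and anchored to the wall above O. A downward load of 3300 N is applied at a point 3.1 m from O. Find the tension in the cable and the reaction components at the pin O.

ΣM about O: T·sin21°·8.1 − 3300·3.1 = 0 → T = 10230/(8.1·0.358368) = 3524.21 ≈ 3524 N.
ΣF_x = 0: O_x − T·cos21° = 0 → O_x = 3524.21 × 0.93358 = 3290 N.
ΣF_y = 0: O_y + T·sin21° − 3300 = 0 → O_y = 3300 − 3524.21 × 0.358368 = 2037 N.

T = 3524 N, O_x = 3290 N, O_y = 2037 N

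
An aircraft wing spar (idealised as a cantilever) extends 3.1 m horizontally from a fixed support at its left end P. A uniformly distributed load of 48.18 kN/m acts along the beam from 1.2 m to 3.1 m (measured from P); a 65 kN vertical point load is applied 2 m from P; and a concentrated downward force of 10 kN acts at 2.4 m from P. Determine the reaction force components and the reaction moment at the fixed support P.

Resultant of the distributed load: 48.18 × 1.9 = 91.542 kN at 2.15 m from P.
ΣF_x = 0: P_x = 0.
ΣF_y = 0: P_y − 48.18·1.9 − 65 − 10 = 0 → P_y = 166.5 kN.
ΣM about P: M_P − (48.18·1.9)·2.15 − 65·2 − 10·2.4 = 0 → M_P = 350.8 kN·m.

P_x = 0, P_y = 166.5 kN, M_P = 350.8 kN·m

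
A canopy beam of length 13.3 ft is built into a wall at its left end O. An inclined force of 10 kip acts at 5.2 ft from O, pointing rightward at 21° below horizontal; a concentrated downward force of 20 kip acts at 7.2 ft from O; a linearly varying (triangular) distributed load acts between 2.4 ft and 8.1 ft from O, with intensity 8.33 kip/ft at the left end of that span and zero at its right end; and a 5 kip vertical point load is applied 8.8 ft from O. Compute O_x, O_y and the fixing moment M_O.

O_x = -9.336 kip, O_y = 52.32 kip, M_O = 308.7 kip·ft

Resultant of the triangular load: ½ × 8.33 × 5.7 = 23.7405 kip, acting at 4.3 ft from O (one-third of the span from the peak).
ΣF_x = 0: O_x + 10·cos21° = 0 → O_x = -9.336 kip.
ΣF_y = 0: O_y − 10·sin21° − 20 − ½·8.33·5.7 − 5 = 0 → O_y = 52.32 kip.
ΣM about O: M_O − 10·sin21°·5.2 − 20·7.2 − (½·8.33·5.7)·4.3 − 5·8.8 = 0 → M_O = 308.7 kip·ft.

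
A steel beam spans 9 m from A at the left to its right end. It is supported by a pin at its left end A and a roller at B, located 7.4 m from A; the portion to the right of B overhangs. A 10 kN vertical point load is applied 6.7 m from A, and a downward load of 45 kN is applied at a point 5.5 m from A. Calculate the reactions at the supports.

A_x = 0, A_y = 12.50 kN, B_y = 42.50 kN

Taking moments about A: B_y·7.4 − 10·6.7 − 45·5.5 = 0 → B_y = 314.5/7.4 = 42.50 kN.
ΣF_y = 0: A_y + 42.5 − 10 − 45 = 0 → A_y = 12.50 kN.
ΣF_x = 0: no horizontal applied forces, so A_x = 0.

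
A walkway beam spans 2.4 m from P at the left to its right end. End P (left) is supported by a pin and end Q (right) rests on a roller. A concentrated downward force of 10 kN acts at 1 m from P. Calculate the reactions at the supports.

ΣM about P: Q_y·2.4 − 10·1 = 0 → Q_y = 10/2.4 = 4.16667 ≈ 4.167 kN.
ΣF_y = 0: P_y + 4.16667 − 10 = 0 → P_y = 5.833 kN.
ΣF_x = 0: no horizontal applied forces, so P_x = 0.

P_x = 0, P_y = 5.833 kN, Q_y = 4.167 kN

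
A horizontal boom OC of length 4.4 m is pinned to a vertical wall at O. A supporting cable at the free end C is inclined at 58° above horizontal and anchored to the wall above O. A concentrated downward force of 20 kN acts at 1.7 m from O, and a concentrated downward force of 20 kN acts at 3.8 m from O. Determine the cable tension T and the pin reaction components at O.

ΣM about O: T·sin58°·4.4 − 20·1.7 − 20·3.8 = 0 → T = 110/(4.4·0.848048) = 29.4795 ≈ 29.48 kN.
ΣF_x = 0: O_x − T·cos58° = 0 → O_x = 29.4795 × 0.529919 = 15.62 kN.
ΣF_y = 0: O_y + T·sin58° − 20 − 20 = 0 → O_y = 40 − 29.4795 × 0.848048 = 15.00 kN.

T = 29.48 kN, O_x = 15.62 kN, O_y = 15.00 kN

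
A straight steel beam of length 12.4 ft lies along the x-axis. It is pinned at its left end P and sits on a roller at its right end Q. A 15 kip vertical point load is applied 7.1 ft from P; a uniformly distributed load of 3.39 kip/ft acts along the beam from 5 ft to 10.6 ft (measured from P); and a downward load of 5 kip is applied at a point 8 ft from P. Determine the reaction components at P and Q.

Resultant of the distributed load: 3.39 × 5.6 = 18.984 kip at 7.8 ft from P.
Taking moments about P: Q_y·12.4 − 15·7.1 − (3.39·5.6)·7.8 − 5·8 = 0 → Q_y = 294.5752/12.4 = 23.7561 ≈ 23.76 kip.
ΣF_y = 0: P_y + 23.7561 − 15 − 3.39·5.6 − 5 = 0 → P_y = 15.23 kip.
ΣF_x = 0: no horizontal applied forces, so P_x = 0.

P_x = 0, P_y = 15.23 kip, Q_y = 23.76 kip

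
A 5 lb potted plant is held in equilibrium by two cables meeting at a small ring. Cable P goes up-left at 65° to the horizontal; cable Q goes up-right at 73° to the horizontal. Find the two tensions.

ΣF_x = 0: −T_P·cos65° + T_Q·cos73° = 0 → T_Q = 1.44548·T_P.
ΣF_y = 0: T_P·sin65° + T_Q·sin73° = 5.
Substitute: T_P·(0.906308 + 1.44548·0.956305) = 5 → T_P = 2.18472 ≈ 2.185 lb.
Then T_Q = 1.44548 × 2.18472 = 3.158 lb.

T_P = 2.185 lb, T_Q = 3.158 lb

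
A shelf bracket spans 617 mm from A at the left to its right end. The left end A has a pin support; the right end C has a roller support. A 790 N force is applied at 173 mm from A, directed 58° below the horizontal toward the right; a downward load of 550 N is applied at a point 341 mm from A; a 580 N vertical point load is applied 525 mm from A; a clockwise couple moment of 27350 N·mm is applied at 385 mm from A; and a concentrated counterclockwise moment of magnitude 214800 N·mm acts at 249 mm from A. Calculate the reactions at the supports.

Taking moments about A: C_y·617 − 790·sin58°·173 − 550·341 − 580·525 − 27350 + 214800 = 0 → C_y = 420503/617 = 681.528 ≈ 681.5 N.
ΣF_y = 0: A_y + 681.528 − 790·sin58° − 550 − 580 = 0 → A_y = 1118 N.
ΣF_x = 0: A_x + 790·cos58° = 0 → A_x = -418.6 N.

A_x = -418.6 N, A_y = 1118 N, C_y = 681.5 N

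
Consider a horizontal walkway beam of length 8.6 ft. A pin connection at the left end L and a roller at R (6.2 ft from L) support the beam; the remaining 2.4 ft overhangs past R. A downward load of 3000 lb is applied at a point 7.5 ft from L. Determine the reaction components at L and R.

L_x = 0, L_y = -629.0 lb, R_y = 3629 lb

Moments about L: R_y·6.2 − 3000·7.5 = 0 → R_y = 22500/6.2 = 3629.03 ≈ 3629 lb.
ΣF_y = 0: L_y + 3629.03 − 3000 = 0 → L_y = -629.0 lb.
ΣF_x = 0: no horizontal applied forces, so L_x = 0.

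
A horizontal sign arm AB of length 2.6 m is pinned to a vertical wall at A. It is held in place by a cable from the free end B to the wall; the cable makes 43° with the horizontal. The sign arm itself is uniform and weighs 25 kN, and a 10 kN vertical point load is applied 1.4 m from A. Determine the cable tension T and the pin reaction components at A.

ΣM about A: T·sin43°·2.6 − 25·1.3 − 10·1.4 = 0 → T = 46.5/(2.6·0.681998) = 26.2239 ≈ 26.22 kN.
ΣF_x = 0: A_x − T·cos43° = 0 → A_x = 26.2239 × 0.731354 = 19.18 kN.
ΣF_y = 0: A_y + T·sin43° − 25 − 10 = 0 → A_y = 35 − 26.2239 × 0.681998 = 17.12 kN.

T = 26.22 kN, A_x = 19.18 kN, A_y = 17.12 kN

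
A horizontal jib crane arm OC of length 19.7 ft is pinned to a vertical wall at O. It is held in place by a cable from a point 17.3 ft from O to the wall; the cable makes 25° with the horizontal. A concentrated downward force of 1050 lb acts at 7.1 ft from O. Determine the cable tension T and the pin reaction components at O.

ΣM about O: T·sin25°·17.3 − 1050·7.1 = 0 → T = 7455/(17.3·0.422618) = 1019.66 ≈ 1020 lb.
ΣF_x = 0: O_x − T·cos25° = 0 → O_x = 1019.66 × 0.906308 = 924.1 lb.
ΣF_y = 0: O_y + T·sin25° − 1050 = 0 → O_y = 1050 − 1019.66 × 0.422618 = 619.1 lb.

T = 1020 lb, O_x = 924.1 lb, O_y = 619.1 lb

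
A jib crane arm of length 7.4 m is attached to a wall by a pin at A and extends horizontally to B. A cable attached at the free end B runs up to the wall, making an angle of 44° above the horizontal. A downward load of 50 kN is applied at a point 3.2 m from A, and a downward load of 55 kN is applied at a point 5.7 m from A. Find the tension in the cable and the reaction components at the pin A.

T = 92.11 kN, A_x = 66.26 kN, A_y = 41.01 kN

ΣM about A: T·sin44°·7.4 − 50·3.2 − 55·5.7 = 0 → T = 473.5/(7.4·0.694658) = 92.1122 ≈ 92.11 kN.
ΣF_x = 0: A_x − T·cos44° = 0 → A_x = 92.1122 × 0.71934 = 66.26 kN.
ΣF_y = 0: A_y + T·sin44° − 50 − 55 = 0 → A_y = 105 − 92.1122 × 0.694658 = 41.01 kN.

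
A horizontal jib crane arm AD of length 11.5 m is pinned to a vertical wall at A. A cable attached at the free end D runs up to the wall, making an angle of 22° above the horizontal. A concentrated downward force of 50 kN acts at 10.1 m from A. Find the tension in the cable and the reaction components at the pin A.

T = 117.2 kN, A_x = 108.7 kN, A_y = 6.087 kN

ΣM about A: T·sin22°·11.5 − 50·10.1 = 0 → T = 505/(11.5·0.374607) = 117.224 ≈ 117.2 kN.
ΣF_x = 0: A_x − T·cos22° = 0 → A_x = 117.224 × 0.927184 = 108.7 kN.
ΣF_y = 0: A_y + T·sin22° − 50 = 0 → A_y = 50 − 117.224 × 0.374607 = 6.087 kN.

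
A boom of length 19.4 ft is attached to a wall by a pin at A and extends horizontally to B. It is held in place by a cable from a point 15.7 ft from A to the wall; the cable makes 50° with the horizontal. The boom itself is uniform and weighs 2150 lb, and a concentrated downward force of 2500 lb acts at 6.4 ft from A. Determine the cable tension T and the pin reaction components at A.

T = 3064 lb, A_x = 1970 lb, A_y = 2303 lb

ΣM about A: T·sin50°·15.7 − 2150·9.7 − 2500·6.4 = 0 → T = 36855/(15.7·0.766044) = 3064.38 ≈ 3064 lb.
ΣF_x = 0: A_x − T·cos50° = 0 → A_x = 3064.38 × 0.642788 = 1970 lb.
ΣF_y = 0: A_y + T·sin50° − 2150 − 2500 = 0 → A_y = 4650 − 3064.38 × 0.766044 = 2303 lb.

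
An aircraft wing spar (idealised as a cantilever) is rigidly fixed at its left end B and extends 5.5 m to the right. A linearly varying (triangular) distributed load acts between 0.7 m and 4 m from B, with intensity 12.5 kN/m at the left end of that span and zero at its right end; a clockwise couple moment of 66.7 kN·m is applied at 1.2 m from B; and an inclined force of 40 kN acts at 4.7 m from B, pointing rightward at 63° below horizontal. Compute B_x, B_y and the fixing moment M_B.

Resultant of the triangular load: ½ × 12.5 × 3.3 = 20.625 kN, acting at 1.8 m from B (one-third of the span from the peak).
ΣF_x = 0: B_x + 40·cos63° = 0 → B_x = -18.16 kN.
ΣF_y = 0: B_y − ½·12.5·3.3 − 40·sin63° = 0 → B_y = 56.27 kN.
ΣM about B: M_B − (½·12.5·3.3)·1.8 − 66.7 − 40·sin63°·4.7 = 0 → M_B = 271.3 kN·m.

B_x = -18.16 kN, B_y = 56.27 kN, M_B = 271.3 kN·m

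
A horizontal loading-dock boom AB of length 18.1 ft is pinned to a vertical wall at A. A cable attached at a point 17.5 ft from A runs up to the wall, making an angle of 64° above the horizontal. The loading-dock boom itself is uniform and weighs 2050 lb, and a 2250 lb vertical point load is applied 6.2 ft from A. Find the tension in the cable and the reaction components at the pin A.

T = 2066 lb, A_x = 905.9 lb, A_y = 2443 lb

ΣM about A: T·sin64°·17.5 − 2050·9.05 − 2250·6.2 = 0 → T = 32502.5/(17.5·0.898794) = 2066.42 ≈ 2066 lb.
ΣF_x = 0: A_x − T·cos64° = 0 → A_x = 2066.42 × 0.438371 = 905.9 lb.
ΣF_y = 0: A_y + T·sin64° − 2050 − 2250 = 0 → A_y = 4300 − 2066.42 × 0.898794 = 2443 lb.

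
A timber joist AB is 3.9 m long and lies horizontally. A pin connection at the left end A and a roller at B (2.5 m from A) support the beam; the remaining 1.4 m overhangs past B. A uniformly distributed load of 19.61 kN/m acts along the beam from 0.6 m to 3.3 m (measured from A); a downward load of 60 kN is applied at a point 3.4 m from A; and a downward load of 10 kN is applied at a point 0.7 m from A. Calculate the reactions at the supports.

Resultant of the distributed load: 19.61 × 2.7 = 52.947 kN at 1.95 m from A.
ΣM about A: B_y·2.5 − (19.61·2.7)·1.95 − 60·3.4 − 10·0.7 = 0 → B_y = 314.24665/2.5 = 125.699 ≈ 125.7 kN.
ΣF_y = 0: A_y + 125.699 − 19.61·2.7 − 60 − 10 = 0 → A_y = -2.752 kN.
ΣF_x = 0: no horizontal applied forces, so A_x = 0.

A_x = 0, A_y = -2.752 kN, B_y = 125.7 kN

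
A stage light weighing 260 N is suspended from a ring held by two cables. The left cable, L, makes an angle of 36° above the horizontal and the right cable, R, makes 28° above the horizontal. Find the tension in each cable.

ΣF_x = 0: −T_L·cos36° + T_R·cos28° = 0 → T_R = 0.916268·T_L.
ΣF_y = 0: T_L·sin36° + T_R·sin28° = 260.
Substitute: T_L·(0.587785 + 0.916268·0.469472) = 260 → T_L = 255.416 ≈ 255.4 N.
Then T_R = 0.916268 × 255.416 = 234.0 N.

T_L = 255.4 N, T_R = 234.0 N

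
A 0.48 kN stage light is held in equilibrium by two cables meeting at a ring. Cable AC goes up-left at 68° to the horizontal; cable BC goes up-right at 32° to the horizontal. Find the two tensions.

T_AC = 0.4133 kN, T_BC = 0.1826 kN

ΣF_x = 0: −T_AC·cos68° + T_BC·cos32° = 0 → T_BC = 0.441728·T_AC.
ΣF_y = 0: T_AC·sin68° + T_BC·sin32° = 0.48.
Substitute: T_AC·(0.927184 + 0.441728·0.529919) = 0.48 → T_AC = 0.413343 ≈ 0.4133 kN.
Then T_BC = 0.441728 × 0.413343 = 0.1826 kN.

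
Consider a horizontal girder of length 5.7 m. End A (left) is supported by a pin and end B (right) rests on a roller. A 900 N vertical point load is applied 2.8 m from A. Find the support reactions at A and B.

A_x = 0, A_y = 457.9 N, B_y = 442.1 N

ΣM about A: B_y·5.7 − 900·2.8 = 0 → B_y = 2520/5.7 = 442.105 ≈ 442.1 N.
ΣF_y = 0: A_y + 442.105 − 900 = 0 → A_y = 457.9 N.
ΣF_x = 0: no horizontal applied forces, so A_x = 0.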